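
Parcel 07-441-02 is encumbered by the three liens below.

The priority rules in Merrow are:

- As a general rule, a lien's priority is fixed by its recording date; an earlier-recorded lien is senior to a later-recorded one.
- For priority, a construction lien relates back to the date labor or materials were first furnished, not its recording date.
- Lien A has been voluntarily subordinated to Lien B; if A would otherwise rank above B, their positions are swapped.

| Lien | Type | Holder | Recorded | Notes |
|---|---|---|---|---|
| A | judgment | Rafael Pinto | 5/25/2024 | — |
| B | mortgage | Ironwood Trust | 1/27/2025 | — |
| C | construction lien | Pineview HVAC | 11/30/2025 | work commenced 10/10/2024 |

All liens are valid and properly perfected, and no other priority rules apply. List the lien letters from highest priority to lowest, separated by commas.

First, effective dates: C relates back to 10/10/2024 (work commenced).
By effective date: A (5/25/2024), C (10/10/2024), B (1/27/2025).
A is senior to B before the subordination, so the two trade places.

B, C, A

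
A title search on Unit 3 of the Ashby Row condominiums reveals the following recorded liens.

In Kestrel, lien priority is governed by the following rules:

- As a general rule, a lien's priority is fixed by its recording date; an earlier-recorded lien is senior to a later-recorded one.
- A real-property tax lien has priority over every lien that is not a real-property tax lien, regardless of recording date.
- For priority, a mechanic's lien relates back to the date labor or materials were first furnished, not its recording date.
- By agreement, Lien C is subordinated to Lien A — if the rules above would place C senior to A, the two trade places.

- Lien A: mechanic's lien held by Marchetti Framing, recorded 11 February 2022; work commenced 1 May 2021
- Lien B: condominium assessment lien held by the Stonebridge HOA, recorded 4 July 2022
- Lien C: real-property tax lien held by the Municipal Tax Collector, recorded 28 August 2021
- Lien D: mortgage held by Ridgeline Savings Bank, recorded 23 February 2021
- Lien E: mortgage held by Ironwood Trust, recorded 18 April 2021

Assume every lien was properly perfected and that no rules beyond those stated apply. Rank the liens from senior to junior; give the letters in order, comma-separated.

Effective dates: A relates back to 1 May 2021 (work commenced).
C, as a real-property tax lien, has superpriority and ranks first.
Ordering the rest by effective date: D (23 February 2021), E (18 April 2021), A (1 May 2021), B (4 July 2022).
C is senior to A before the subordination, so the two trade places.

A, D, E, C, B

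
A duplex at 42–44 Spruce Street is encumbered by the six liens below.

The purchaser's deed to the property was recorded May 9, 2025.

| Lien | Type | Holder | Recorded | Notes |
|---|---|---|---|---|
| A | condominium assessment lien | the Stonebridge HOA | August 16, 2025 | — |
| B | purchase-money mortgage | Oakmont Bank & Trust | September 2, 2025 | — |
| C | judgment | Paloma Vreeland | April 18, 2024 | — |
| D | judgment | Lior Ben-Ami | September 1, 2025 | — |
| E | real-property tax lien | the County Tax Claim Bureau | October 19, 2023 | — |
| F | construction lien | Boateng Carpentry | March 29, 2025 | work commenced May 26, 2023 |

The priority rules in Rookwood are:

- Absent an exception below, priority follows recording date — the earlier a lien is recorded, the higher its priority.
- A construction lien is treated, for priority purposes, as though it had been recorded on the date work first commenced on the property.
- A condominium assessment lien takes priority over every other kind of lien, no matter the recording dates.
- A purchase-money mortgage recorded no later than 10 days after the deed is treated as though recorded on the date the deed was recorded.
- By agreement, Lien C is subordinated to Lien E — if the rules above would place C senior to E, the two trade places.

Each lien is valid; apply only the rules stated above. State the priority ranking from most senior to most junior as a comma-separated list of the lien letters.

A, F, E, C, D, B

Effective dates after the stated exceptions: B missed the 10-day window (116 days after the deed), so its recording date stands; F relates back to May 26, 2023 (work commenced).
A is a condominium assessment lien, so it outranks all other liens regardless of date.
The other liens, earliest effective date first: F (May 26, 2023), E (October 19, 2023), C (April 18, 2024), D (September 1, 2025), B (September 2, 2025).
Since C is not senior to E, the subordination leaves the order unchanged.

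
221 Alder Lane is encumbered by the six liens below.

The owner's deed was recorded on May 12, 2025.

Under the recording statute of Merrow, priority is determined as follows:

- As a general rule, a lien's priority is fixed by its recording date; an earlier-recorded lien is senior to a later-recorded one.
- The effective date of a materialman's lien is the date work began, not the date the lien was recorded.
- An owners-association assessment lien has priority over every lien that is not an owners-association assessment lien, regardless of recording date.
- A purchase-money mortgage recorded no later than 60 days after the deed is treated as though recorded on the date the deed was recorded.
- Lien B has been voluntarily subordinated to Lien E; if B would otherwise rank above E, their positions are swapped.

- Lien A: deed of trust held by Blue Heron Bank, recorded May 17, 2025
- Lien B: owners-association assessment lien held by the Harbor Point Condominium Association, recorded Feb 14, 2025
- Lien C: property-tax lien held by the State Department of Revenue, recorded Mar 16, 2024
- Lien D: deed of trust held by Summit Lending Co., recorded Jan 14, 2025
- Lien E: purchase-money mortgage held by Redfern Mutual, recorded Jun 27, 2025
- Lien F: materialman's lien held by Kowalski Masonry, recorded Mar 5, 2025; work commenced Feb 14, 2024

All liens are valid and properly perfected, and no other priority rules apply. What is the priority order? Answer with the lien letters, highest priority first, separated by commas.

First, effective dates: E was recorded within the 60-day window, so its effective date is the deed date May 12, 2025; F's effective date is Feb 14, 2024, when work began.
As an owners-association assessment lien, B is senior to every other lien.
Ordering the rest by effective date: F (Feb 14, 2024), C (Mar 16, 2024), D (Jan 14, 2025), E (May 12, 2025), A (May 17, 2025).
The subordination applies — B was senior to E — so B and E swap.

E, F, C, D, B, A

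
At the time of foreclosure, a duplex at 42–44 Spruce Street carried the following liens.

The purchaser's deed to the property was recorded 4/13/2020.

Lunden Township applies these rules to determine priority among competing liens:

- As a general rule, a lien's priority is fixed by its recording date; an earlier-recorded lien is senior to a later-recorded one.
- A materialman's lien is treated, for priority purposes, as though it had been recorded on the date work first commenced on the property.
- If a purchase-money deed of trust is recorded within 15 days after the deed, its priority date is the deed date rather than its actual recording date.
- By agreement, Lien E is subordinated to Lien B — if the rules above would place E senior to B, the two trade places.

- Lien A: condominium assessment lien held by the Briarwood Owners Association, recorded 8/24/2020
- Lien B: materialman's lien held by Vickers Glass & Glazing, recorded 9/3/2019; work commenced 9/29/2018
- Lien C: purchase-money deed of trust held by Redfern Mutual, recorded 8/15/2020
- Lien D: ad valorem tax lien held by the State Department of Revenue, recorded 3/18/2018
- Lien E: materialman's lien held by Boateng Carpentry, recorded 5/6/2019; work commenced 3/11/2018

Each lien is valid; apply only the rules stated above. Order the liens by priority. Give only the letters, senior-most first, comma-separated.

B, D, E, C, A

First, effective dates: B's effective date is 9/29/2018, when work began; C was recorded 124 days after the deed, outside the 15-day window, so it keeps its recording date; E's effective date is 3/11/2018, when work began.
By effective date, earliest first: E (3/11/2018), D (3/18/2018), B (9/29/2018), C (8/15/2020), A (8/24/2020).
E is senior to B before the subordination, so the two trade places.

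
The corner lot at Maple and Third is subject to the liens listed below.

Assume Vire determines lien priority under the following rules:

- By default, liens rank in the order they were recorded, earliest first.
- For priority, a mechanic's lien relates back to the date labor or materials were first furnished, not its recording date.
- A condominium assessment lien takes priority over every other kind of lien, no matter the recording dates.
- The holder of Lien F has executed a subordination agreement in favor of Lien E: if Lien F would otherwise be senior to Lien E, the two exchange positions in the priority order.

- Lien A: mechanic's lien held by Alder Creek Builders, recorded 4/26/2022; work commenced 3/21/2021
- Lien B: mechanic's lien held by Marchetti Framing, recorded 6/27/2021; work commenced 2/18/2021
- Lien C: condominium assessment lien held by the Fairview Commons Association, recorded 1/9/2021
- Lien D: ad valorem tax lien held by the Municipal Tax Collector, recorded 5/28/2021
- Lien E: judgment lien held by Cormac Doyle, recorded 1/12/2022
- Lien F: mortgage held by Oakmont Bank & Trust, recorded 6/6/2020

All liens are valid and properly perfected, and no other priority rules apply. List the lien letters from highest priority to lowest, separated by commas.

C, E, B, A, D, F

Effective dates after the stated exceptions: A is treated as recorded 3/21/2021, the work-commencement date; B is treated as recorded 2/18/2021, the work-commencement date.
As a condominium assessment lien, C is senior to every other lien.
Remaining liens by effective date: F (6/6/2020), B (2/18/2021), A (3/21/2021), D (5/28/2021), E (1/12/2022).
F is senior to E before the subordination, so the two trade places.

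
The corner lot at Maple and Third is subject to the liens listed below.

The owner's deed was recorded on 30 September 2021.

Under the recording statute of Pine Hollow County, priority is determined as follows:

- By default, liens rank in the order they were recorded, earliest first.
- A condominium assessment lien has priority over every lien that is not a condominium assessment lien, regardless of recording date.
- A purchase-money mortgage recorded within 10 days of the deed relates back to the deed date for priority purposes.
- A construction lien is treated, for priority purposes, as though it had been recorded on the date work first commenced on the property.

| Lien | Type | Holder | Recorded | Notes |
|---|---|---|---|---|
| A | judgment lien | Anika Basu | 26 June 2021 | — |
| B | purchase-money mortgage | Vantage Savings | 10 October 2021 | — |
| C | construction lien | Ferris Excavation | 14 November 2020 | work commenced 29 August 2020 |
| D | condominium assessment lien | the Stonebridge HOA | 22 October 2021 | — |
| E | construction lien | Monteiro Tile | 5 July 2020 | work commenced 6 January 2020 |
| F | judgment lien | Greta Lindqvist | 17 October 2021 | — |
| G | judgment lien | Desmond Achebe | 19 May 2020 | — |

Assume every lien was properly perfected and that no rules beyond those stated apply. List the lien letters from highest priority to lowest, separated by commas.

First, effective dates: B's effective date is the deed date, 30 September 2021; C is treated as recorded 29 August 2020, the work-commencement date; E is treated as recorded 6 January 2020, the work-commencement date.
D, as a condominium assessment lien, has superpriority and ranks first.
Among the remaining liens, by effective date: E (6 January 2020), G (19 May 2020), C (29 August 2020), A (26 June 2021), B (30 September 2021), F (17 October 2021).

D, E, G, C, A, B, F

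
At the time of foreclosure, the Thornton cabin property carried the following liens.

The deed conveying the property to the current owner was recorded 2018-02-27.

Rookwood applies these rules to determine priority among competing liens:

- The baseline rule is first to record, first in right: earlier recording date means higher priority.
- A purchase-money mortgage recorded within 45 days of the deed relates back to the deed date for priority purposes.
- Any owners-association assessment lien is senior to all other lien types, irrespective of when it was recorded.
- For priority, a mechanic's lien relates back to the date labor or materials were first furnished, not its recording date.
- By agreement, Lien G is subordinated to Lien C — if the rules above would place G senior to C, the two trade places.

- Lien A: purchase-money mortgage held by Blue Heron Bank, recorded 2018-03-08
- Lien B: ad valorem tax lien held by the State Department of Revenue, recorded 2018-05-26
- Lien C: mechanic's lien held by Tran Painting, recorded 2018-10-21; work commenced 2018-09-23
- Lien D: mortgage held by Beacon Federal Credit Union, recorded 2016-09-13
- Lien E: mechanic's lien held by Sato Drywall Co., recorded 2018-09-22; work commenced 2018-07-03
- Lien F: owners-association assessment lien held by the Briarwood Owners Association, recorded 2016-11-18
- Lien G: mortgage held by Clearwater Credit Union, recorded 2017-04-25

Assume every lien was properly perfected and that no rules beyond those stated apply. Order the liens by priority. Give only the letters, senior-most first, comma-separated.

First, effective dates: A's effective date is the deed date, 2018-02-27; C relates back to 2018-09-23 (work commenced); E relates back to 2018-07-03 (work commenced).
As an owners-association assessment lien, F is senior to every other lien.
Among the remaining liens, by effective date: D (2016-09-13), G (2017-04-25), A (2018-02-27), B (2018-05-26), E (2018-07-03), C (2018-09-23).
G is senior to C before the subordination, so the two trade places.

F, D, C, A, B, E, G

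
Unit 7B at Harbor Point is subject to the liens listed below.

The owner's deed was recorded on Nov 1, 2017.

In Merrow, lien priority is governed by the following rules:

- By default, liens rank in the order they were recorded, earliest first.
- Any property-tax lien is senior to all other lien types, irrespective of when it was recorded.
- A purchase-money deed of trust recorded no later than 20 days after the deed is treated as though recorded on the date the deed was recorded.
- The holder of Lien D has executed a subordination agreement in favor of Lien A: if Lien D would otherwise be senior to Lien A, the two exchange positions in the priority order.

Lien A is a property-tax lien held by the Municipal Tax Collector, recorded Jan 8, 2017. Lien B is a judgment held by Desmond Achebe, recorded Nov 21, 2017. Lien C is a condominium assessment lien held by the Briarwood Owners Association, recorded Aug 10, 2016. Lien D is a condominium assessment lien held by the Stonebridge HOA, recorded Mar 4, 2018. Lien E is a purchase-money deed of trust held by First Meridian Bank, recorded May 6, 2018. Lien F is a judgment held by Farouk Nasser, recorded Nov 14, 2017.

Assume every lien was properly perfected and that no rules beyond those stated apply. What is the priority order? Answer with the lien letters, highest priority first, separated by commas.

Effective dates: E was recorded 186 days after the deed, outside the 20-day window, so it keeps its recording date.
A is a property-tax lien, so it outranks all other liens regardless of date.
Among the remaining liens, by effective date: C (Aug 10, 2016), F (Nov 14, 2017), B (Nov 21, 2017), D (Mar 4, 2018), E (May 6, 2018).
D already ranks below A; the subordination has no effect.

A, C, F, B, D, E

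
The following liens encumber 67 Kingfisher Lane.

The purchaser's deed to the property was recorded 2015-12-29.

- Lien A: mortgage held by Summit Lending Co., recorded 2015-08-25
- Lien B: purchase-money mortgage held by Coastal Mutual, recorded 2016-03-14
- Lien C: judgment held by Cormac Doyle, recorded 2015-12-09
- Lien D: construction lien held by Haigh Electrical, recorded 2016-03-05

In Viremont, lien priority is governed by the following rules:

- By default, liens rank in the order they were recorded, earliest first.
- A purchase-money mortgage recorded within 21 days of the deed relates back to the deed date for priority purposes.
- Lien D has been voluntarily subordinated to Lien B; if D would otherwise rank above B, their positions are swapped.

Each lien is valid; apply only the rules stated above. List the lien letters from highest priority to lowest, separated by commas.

Effective dates after the stated exceptions: B missed the 21-day window (76 days after the deed), so its recording date stands.
By effective date: A (2015-08-25), C (2015-12-09), D (2016-03-05), B (2016-03-14).
Because D would otherwise rank above B, the subordination swaps them.

A, C, B, D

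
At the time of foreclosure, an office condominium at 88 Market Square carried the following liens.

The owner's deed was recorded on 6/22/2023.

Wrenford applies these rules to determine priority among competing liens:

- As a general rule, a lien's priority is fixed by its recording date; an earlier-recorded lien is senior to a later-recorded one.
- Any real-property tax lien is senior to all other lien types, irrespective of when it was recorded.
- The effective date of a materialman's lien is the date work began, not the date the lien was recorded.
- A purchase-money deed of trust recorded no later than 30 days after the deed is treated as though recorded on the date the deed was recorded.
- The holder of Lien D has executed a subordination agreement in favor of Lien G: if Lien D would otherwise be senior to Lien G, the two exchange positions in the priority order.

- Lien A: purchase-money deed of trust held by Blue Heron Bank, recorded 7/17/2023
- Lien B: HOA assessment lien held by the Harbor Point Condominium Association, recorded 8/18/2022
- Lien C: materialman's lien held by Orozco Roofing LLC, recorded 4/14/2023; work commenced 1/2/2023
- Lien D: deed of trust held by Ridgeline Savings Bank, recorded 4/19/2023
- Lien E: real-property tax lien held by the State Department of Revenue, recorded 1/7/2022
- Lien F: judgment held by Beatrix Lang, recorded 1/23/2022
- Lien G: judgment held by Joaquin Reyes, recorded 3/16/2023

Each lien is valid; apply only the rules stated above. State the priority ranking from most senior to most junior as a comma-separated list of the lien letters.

First, effective dates: A relates back to the deed date 6/22/2023; C's effective date is 1/2/2023, when work began.
E is a real-property tax lien, so it outranks all other liens regardless of date.
Remaining liens by effective date: F (1/23/2022), B (8/18/2022), C (1/2/2023), G (3/16/2023), D (4/19/2023), A (6/22/2023).
D already ranks below G; the subordination has no effect.

E, F, B, C, G, D, A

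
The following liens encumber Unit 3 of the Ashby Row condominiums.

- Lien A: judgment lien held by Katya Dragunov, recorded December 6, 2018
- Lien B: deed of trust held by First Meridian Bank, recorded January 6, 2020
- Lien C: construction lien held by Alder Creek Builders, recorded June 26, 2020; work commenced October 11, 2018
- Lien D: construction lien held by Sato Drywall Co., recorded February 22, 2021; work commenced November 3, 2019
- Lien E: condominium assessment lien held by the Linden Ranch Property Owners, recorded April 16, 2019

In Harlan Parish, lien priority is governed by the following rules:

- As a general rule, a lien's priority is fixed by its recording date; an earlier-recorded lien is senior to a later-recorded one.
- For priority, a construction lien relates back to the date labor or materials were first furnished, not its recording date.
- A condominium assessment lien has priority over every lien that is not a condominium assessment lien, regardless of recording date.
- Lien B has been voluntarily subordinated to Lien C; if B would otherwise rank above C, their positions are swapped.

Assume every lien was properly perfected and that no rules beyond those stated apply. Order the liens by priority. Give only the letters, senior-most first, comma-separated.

E, C, A, D, B

First, effective dates: C relates back to October 11, 2018 (work commenced); D relates back to November 3, 2019 (work commenced).
E, as a condominium assessment lien, has superpriority and ranks first.
Ordering the rest by effective date: C (October 11, 2018), A (December 6, 2018), D (November 3, 2019), B (January 6, 2020).
B is already junior to C, so the subordination agreement changes nothing.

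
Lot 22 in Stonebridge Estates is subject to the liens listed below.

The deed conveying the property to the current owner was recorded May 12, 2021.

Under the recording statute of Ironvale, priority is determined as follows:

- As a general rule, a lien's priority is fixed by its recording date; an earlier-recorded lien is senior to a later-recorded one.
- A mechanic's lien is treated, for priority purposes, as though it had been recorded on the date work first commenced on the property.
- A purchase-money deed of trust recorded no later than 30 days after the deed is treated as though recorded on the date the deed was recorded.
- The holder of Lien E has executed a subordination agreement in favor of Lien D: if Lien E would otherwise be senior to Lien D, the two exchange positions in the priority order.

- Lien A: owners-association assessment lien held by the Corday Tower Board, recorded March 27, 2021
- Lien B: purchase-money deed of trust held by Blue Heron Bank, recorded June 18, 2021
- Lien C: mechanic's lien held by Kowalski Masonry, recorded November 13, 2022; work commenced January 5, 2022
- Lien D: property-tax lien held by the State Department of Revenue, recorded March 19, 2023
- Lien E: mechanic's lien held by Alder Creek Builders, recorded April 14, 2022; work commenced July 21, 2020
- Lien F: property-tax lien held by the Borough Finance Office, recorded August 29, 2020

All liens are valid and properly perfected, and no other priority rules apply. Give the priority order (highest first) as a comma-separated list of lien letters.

First, effective dates: B was recorded 37 days after the deed — beyond 30 days — so no relation-back applies; C relates back to January 5, 2022 (work commenced); E's effective date is July 21, 2020, when work began.
By effective date: E (July 21, 2020), F (August 29, 2020), A (March 27, 2021), B (June 18, 2021), C (January 5, 2022), D (March 19, 2023).
E is senior to D before the subordination, so the two trade places.

D, F, A, B, C, E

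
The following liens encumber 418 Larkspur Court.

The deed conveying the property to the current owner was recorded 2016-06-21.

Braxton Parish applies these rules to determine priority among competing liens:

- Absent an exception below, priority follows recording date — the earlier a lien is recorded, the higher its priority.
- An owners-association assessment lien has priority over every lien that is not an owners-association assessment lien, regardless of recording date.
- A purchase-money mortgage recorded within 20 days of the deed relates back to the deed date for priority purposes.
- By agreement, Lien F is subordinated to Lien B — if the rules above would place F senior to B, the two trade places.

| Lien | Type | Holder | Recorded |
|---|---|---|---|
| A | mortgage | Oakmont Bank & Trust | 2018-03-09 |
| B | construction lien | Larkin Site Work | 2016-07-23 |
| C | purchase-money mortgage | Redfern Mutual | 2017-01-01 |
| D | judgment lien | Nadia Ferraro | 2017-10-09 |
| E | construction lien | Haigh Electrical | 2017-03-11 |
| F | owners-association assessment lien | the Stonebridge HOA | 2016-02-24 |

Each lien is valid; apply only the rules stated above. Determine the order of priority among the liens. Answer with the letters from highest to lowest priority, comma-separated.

Effective dates after the stated exceptions: C was recorded 194 days after the deed — beyond 20 days — so no relation-back applies.
As an owners-association assessment lien, F is senior to every other lien.
Ordering the rest by effective date: B (2016-07-23), C (2017-01-01), E (2017-03-11), D (2017-10-09), A (2018-03-09).
F would otherwise be senior to B, so under the subordination agreement F and B exchange positions.

B, F, C, E, D, A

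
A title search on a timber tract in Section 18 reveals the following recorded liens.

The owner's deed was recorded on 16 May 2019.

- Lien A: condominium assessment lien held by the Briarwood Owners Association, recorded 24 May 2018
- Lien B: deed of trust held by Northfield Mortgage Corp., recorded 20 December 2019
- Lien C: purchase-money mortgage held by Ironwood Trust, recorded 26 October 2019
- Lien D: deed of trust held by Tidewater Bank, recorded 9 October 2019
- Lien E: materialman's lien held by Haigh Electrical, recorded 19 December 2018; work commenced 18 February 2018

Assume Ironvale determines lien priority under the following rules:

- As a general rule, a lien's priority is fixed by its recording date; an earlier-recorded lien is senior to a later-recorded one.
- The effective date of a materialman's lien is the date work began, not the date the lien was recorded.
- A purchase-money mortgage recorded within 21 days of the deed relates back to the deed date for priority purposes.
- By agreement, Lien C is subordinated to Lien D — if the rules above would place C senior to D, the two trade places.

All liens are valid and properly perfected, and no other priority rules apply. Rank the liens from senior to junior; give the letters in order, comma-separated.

E, A, D, C, B

First, effective dates: C was recorded 163 days after the deed, outside the 21-day window, so it keeps its recording date; E is treated as recorded 18 February 2018, the work-commencement date.
By effective date, earliest first: E (18 February 2018), A (24 May 2018), D (9 October 2019), C (26 October 2019), B (20 December 2019).
C is already junior to D, so the subordination agreement changes nothing.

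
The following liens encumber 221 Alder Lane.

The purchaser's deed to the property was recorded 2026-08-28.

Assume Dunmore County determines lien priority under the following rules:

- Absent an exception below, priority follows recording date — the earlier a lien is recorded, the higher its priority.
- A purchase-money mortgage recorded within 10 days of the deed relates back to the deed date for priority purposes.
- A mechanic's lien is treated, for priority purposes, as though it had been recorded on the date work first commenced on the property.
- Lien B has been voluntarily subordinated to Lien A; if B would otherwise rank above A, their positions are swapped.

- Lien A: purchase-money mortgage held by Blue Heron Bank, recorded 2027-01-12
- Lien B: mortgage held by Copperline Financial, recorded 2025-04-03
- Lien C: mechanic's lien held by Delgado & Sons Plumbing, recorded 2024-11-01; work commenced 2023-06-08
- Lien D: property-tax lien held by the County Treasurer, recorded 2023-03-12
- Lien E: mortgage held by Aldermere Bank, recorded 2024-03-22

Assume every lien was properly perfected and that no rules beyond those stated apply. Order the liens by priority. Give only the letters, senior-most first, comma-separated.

Effective dates after the stated exceptions: A missed the 10-day window (137 days after the deed), so its recording date stands; C relates back to 2023-06-08 (work commenced).
Ordering by effective date: D (2023-03-12), C (2023-06-08), E (2024-03-22), B (2025-04-03), A (2027-01-12).
Because B would otherwise rank above A, the subordination swaps them.

D, C, E, A, B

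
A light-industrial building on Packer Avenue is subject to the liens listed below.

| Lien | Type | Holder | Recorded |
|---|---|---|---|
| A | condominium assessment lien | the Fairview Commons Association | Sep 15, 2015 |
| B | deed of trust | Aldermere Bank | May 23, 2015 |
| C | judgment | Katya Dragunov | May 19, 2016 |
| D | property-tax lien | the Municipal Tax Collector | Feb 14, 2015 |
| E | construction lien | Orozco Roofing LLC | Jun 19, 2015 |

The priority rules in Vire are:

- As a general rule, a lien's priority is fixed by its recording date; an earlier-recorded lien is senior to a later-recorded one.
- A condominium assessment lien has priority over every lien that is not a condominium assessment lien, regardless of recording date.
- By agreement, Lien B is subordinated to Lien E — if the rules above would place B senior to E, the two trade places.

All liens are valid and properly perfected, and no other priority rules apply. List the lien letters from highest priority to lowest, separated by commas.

A is a condominium assessment lien and takes priority over every other lien.
Among the remaining liens, by effective date: D (Feb 14, 2015), B (May 23, 2015), E (Jun 19, 2015), C (May 19, 2016).
B would otherwise be senior to E, so under the subordination agreement B and E exchange positions.

A, D, E, B, C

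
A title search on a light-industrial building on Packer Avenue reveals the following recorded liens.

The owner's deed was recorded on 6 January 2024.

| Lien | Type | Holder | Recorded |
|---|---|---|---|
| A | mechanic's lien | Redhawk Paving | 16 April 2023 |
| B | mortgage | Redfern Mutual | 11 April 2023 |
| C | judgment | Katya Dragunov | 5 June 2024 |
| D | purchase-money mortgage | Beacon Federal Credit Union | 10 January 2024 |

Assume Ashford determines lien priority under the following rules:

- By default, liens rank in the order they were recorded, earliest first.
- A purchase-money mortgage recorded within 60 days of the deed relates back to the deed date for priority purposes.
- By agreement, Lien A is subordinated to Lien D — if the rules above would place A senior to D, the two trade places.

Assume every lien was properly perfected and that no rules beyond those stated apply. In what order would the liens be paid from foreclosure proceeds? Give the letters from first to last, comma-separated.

Effective dates after the stated exceptions: D was recorded within the 60-day window, so its effective date is the deed date 6 January 2024.
Sorted by effective date: B (11 April 2023), A (16 April 2023), D (6 January 2024), C (5 June 2024).
A is senior to D before the subordination, so the two trade places.

B, D, A, C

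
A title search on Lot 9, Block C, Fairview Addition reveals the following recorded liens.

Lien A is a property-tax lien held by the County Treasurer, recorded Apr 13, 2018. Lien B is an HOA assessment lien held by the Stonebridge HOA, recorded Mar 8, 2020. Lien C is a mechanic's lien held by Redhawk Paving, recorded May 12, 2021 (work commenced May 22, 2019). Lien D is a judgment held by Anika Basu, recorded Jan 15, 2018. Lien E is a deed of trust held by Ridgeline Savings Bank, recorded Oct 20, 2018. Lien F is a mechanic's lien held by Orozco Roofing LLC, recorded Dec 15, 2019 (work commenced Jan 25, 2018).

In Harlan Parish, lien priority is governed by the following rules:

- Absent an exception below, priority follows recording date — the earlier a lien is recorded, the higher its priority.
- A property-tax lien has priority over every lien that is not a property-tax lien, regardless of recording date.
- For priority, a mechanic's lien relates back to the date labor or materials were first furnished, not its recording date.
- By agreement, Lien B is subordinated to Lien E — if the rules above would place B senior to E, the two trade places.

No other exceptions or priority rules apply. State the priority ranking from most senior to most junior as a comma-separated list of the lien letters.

Effective dates: C relates back to May 22, 2019 (work commenced); F relates back to Jan 25, 2018 (work commenced).
As a property-tax lien, A is senior to every other lien.
The other liens, earliest effective date first: D (Jan 15, 2018), F (Jan 25, 2018), E (Oct 20, 2018), C (May 22, 2019), B (Mar 8, 2020).
B already ranks below E; the subordination has no effect.

A, D, F, E, C, B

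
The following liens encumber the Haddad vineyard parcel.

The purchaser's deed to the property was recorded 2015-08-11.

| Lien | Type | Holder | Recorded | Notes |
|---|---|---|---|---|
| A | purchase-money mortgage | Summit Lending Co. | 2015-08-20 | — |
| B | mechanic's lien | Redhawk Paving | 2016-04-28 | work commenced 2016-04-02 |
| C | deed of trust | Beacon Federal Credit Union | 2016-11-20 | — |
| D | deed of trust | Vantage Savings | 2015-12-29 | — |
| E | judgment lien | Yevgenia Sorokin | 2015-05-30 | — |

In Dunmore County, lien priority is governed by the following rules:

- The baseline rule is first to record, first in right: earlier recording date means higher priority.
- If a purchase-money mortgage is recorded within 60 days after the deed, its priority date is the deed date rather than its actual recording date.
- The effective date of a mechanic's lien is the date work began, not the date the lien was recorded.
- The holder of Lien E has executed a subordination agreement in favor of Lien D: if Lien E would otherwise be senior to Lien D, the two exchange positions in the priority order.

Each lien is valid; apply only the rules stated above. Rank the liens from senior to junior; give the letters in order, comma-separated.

Effective dates: A was recorded within the 60-day window, so its effective date is the deed date 2015-08-11; B is treated as recorded 2016-04-02, the work-commencement date.
Sorted by effective date: E (2015-05-30), A (2015-08-11), D (2015-12-29), B (2016-04-02), C (2016-11-20).
E is senior to D before the subordination, so the two trade places.

D, A, E, B, C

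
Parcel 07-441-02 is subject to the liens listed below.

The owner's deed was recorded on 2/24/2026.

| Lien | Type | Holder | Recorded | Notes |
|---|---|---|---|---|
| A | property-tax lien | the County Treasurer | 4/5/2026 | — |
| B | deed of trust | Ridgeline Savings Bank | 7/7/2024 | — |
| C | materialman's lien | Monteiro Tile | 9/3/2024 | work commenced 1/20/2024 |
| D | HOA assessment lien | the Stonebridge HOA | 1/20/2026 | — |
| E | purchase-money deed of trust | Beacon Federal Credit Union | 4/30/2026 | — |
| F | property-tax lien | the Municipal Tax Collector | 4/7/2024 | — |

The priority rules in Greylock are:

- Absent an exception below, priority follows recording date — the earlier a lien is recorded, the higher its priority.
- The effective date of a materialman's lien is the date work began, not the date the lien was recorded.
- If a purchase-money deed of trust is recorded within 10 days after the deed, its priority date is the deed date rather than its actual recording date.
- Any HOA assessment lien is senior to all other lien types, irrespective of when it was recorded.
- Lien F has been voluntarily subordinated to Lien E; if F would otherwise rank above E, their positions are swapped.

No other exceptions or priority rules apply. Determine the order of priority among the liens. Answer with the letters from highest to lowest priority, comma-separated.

Effective dates after the stated exceptions: C's effective date is 1/20/2024, when work began; E was recorded 65 days after the deed, outside the 10-day window, so it keeps its recording date.
D is an HOA assessment lien, so it outranks all other liens regardless of date.
The other liens, earliest effective date first: C (1/20/2024), F (4/7/2024), B (7/7/2024), A (4/5/2026), E (4/30/2026).
The subordination applies — F was senior to E — so F and E swap.

D, C, E, B, A, F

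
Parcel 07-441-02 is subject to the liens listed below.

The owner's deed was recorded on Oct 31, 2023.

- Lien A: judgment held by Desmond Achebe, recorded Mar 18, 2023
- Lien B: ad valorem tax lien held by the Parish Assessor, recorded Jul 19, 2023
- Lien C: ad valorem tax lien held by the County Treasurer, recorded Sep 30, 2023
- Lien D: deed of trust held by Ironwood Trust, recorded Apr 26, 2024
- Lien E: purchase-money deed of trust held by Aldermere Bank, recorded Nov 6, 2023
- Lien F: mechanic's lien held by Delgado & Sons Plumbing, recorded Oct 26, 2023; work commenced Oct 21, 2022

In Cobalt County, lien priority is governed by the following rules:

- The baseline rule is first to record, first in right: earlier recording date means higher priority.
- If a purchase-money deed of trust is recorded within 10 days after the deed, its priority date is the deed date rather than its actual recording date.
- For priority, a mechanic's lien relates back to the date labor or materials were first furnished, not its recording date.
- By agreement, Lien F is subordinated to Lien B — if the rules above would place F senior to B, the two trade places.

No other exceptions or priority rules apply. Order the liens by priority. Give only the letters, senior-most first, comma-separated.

B, A, F, C, E, D

First, effective dates: E relates back to the deed date Oct 31, 2023; F's effective date is Oct 21, 2022, when work began.
Ordering by effective date: F (Oct 21, 2022), A (Mar 18, 2023), B (Jul 19, 2023), C (Sep 30, 2023), E (Oct 31, 2023), D (Apr 26, 2024).
Because F would otherwise rank above B, the subordination swaps them.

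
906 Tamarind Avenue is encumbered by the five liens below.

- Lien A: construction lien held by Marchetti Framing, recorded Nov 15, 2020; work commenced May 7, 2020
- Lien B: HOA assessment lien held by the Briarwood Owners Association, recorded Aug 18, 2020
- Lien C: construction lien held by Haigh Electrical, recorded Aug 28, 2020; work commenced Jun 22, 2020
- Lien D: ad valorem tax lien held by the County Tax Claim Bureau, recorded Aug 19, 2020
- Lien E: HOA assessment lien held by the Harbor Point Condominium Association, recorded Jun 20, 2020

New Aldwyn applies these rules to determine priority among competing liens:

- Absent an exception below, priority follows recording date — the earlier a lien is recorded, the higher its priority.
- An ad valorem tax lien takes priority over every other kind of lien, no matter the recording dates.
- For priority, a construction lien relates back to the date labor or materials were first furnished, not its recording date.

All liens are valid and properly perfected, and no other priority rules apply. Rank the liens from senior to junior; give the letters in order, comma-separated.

D, A, E, C, B

Adjusting effective dates: A is treated as recorded May 7, 2020, the work-commencement date; C is treated as recorded Jun 22, 2020, the work-commencement date.
D is an ad valorem tax lien, so it outranks all other liens regardless of date.
Ordering the rest by effective date: A (May 7, 2020), E (Jun 20, 2020), C (Jun 22, 2020), B (Aug 18, 2020).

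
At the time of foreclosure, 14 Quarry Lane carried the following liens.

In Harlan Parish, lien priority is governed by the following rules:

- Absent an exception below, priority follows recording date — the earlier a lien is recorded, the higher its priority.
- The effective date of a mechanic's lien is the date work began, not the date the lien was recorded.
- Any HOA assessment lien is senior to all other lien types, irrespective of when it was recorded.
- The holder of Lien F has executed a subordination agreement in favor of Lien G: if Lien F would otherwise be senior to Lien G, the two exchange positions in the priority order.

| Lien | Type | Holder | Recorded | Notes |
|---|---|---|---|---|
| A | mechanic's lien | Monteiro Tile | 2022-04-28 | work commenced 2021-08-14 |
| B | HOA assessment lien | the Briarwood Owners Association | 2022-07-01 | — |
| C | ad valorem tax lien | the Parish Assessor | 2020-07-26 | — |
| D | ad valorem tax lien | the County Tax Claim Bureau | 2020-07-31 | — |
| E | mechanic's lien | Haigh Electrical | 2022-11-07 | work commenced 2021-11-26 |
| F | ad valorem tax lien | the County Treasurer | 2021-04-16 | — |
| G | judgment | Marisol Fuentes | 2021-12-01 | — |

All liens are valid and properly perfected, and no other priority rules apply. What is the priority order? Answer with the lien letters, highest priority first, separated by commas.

B, C, D, G, A, E, F

Effective dates after the stated exceptions: A relates back to 2021-08-14 (work commenced); E's effective date is 2021-11-26, when work began.
B is an HOA assessment lien and takes priority over every other lien.
Among the remaining liens, by effective date: C (2020-07-26), D (2020-07-31), F (2021-04-16), A (2021-08-14), E (2021-11-26), G (2021-12-01).
F would otherwise be senior to G, so under the subordination agreement F and G exchange positions.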